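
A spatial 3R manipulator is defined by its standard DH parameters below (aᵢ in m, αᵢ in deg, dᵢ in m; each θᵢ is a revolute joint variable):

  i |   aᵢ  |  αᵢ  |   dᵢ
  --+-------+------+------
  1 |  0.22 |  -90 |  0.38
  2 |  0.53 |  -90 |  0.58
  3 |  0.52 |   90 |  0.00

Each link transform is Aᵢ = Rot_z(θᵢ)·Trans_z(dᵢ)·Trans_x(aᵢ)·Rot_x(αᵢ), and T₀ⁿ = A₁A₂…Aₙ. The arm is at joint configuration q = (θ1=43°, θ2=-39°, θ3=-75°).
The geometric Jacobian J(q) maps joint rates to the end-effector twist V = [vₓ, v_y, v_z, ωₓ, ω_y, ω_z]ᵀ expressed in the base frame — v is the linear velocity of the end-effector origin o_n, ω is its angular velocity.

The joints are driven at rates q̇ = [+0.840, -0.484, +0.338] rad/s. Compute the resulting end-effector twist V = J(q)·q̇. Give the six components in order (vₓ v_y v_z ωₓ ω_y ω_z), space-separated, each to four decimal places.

o_n = [-0.1995, 1.2938, 0.7982]
J₁: ẑ×o_n = [-1.2938, -0.1995, 0.0000], ω = ẑ
J2: z=[-0.6820, 0.7314, 0.0000] o=[0.1609, 0.1500, 0.3800] → [0.3059, 0.2852, -0.5165, -0.6820, 0.7314, 0.0000]
J3: z=[0.4603, 0.4292, -0.7771] o=[0.0666, 0.8551, 0.7135] → [0.3773, 0.1678, 0.3161, 0.4603, 0.4292, -0.7771]
V = J·q̇ = [-1.1073, -0.2489, 0.3568, 0.4857, -0.2089, 0.5773]

-1.1073 -0.2489 0.3568 0.4857 -0.2089 0.5773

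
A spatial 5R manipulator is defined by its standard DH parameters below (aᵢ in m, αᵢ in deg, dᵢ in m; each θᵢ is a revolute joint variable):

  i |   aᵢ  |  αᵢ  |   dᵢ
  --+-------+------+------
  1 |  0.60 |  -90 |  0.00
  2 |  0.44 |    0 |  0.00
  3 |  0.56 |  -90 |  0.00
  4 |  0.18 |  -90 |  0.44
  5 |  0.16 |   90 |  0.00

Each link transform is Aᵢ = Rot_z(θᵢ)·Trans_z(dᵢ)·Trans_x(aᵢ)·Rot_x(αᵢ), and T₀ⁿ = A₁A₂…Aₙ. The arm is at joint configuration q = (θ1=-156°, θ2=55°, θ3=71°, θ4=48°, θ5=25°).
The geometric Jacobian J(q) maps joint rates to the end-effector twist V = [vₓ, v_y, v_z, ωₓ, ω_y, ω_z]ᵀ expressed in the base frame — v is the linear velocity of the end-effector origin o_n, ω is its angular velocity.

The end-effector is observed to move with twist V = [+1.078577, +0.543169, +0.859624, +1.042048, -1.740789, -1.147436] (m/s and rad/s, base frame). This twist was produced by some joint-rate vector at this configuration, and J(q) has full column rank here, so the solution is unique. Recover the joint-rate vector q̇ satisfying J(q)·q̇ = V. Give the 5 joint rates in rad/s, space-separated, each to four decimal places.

-0.5310 0.9470 0.4890 -0.1650 -0.8640

o_n = [-0.1842, 0.1824, -0.7705]
J₁: ẑ×o_n = [-0.1824, -0.1842, 0.0000], ω = ẑ
J2: z=[0.4067, -0.9135, 0.0000] o=[-0.5481, -0.2440, 0.0000] → [0.7039, 0.3134, 0.5059, 0.4067, -0.9135, 0.0000]
J3: z=[0.4067, -0.9135, 0.0000] o=[-0.7787, -0.3467, -0.3604] → [0.3747, 0.1668, 0.7583, 0.4067, -0.9135, 0.0000]
J4: z=[0.7391, 0.3291, 0.5878] o=[-0.4780, -0.2128, -0.8135] → [-0.2181, 0.1409, 0.1954, 0.7391, 0.3291, 0.5878]
J5: z=[-0.6712, 0.4336, 0.6012] o=[-0.1425, 0.0830, -0.6523] → [-0.1110, -0.1044, -0.0486, -0.6712, 0.4336, 0.6012]
q̇ = J⁺·V = [-0.5310, 0.9470, 0.4890, -0.1650, -0.8640]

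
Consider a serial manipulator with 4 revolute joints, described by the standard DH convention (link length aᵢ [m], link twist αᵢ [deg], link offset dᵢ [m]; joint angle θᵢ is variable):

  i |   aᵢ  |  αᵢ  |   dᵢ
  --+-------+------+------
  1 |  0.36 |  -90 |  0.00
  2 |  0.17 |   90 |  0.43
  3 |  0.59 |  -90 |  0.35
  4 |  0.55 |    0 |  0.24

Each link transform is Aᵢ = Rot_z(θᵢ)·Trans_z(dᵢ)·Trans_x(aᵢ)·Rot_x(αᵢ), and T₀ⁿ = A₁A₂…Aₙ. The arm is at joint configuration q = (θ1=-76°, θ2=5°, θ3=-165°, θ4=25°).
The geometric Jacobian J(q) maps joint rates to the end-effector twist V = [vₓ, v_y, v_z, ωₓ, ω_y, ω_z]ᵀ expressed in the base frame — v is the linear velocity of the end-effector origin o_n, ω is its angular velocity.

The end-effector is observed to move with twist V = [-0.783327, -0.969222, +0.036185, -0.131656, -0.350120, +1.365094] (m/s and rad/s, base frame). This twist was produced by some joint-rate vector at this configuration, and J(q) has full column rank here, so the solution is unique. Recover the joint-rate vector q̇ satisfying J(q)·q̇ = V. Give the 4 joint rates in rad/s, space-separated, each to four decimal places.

o_n = [-0.1889, 0.4124, 0.1885]
J₁: ẑ×o_n = [-0.4124, -0.1889, 0.0000], ω = ẑ
J2: z=[0.9703, 0.2419, 0.0000] o=[0.0871, -0.3493, 0.0000] → [0.0456, -0.1829, 0.8059, 0.9703, 0.2419, 0.0000]
J3: z=[0.0211, -0.0846, 0.9962] o=[0.5453, -0.4096, -0.0148] → [-0.8361, -0.7357, -0.0448, 0.0211, -0.0846, 0.9962]
J4: z=[-0.8749, -0.4839, -0.0226] o=[0.2672, 0.0747, 0.3835] → [0.1020, -0.1603, -0.5161, -0.8749, -0.4839, -0.0226]
q̇ = J⁺·V = [0.5960, 0.6820, 0.7930, 0.9260]

0.5960 0.6820 0.7930 0.9260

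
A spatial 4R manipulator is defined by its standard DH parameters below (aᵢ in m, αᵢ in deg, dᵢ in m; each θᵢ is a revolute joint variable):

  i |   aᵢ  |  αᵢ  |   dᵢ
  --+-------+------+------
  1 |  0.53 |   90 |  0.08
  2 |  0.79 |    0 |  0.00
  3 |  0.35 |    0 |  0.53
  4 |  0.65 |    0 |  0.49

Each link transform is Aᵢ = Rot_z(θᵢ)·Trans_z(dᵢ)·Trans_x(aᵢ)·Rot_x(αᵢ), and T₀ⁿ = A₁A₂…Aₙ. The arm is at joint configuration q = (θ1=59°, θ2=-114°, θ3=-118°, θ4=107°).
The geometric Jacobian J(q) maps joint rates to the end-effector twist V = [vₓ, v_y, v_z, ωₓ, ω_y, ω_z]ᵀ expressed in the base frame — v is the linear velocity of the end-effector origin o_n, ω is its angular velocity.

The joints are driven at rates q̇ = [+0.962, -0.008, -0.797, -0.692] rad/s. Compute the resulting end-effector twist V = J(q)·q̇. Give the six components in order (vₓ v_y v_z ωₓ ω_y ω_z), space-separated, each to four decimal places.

o_n = [0.6788, -0.8507, -0.8983]
J₁: ẑ×o_n = [0.8507, 0.6788, -0.0000], ω = ẑ
J2: z=[0.8572, -0.5150, 0.0000] o=[0.2730, 0.4543, 0.0800] → [0.5039, 0.8386, -0.9096, 0.8572, -0.5150, 0.0000]
J3: z=[0.8572, -0.5150, 0.0000] o=[0.1075, 0.1789, -0.6417] → [0.1322, 0.2200, -0.5883, 0.8572, -0.5150, 0.0000]
J4: z=[0.8572, -0.5150, 0.0000] o=[0.4508, -0.2788, -0.3659] → [0.2742, 0.4564, -0.3728, 0.8572, -0.5150, 0.0000]
V = J·q̇ = [0.5193, 0.1551, 0.7342, -1.2832, 0.7710, 0.9620]

0.5193 0.1551 0.7342 -1.2832 0.7710 0.9620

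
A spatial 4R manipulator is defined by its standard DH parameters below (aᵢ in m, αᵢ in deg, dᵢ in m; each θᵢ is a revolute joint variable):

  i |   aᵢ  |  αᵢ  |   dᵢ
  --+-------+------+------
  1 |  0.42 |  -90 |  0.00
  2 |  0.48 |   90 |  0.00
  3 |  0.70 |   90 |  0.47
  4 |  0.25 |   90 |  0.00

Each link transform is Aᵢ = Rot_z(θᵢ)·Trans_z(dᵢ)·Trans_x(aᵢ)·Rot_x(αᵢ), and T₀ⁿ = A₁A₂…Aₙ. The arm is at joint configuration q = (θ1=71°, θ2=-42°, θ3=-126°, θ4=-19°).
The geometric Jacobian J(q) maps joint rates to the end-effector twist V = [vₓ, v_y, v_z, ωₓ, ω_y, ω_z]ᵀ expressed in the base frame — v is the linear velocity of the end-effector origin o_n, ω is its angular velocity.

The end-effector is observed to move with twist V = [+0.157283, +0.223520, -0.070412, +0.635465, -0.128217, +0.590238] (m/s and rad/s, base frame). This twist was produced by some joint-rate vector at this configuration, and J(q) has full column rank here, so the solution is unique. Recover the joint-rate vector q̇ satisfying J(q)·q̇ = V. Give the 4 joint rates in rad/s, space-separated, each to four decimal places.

o_n = [0.7513, -0.1448, 0.2417]
J₁: ẑ×o_n = [0.1448, 0.7513, -0.0000], ω = ẑ
J2: z=[-0.9455, 0.3256, 0.0000] o=[0.1367, 0.3971, 0.0000] → [0.0787, 0.2285, 0.3123, -0.9455, 0.3256, 0.0000]
J3: z=[-0.2178, -0.6327, 0.7431] o=[0.2529, 0.7344, 0.3212] → [0.7037, 0.3531, 0.5069, -0.2178, -0.6327, 0.7431]
J4: z=[-0.7515, -0.3771, -0.5413] o=[0.5864, -0.0364, 0.3951] → [-0.0008, -0.2046, 0.1437, -0.7515, -0.3771, -0.5413]
q̇ = J⁺·V = [0.2090, -0.4110, 0.2260, -0.3940]

0.2090 -0.4110 0.2260 -0.3940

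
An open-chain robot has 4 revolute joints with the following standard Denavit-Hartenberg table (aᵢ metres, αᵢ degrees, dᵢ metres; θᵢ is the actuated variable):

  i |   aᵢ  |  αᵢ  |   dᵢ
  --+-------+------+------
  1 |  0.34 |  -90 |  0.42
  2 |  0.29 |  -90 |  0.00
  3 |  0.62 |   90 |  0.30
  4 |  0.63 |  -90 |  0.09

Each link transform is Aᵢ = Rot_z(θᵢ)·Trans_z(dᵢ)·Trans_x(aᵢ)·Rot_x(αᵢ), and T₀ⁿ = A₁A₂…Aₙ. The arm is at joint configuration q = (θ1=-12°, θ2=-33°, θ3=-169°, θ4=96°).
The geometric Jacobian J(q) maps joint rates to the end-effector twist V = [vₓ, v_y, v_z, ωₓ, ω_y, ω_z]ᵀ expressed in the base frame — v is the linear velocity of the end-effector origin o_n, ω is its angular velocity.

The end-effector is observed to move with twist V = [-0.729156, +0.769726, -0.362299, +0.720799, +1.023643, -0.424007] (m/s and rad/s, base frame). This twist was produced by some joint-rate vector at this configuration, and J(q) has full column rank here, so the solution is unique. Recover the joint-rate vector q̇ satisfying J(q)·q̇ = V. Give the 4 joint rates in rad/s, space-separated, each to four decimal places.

o_n = [0.6074, -0.1113, -0.5047]
J₁: ẑ×o_n = [0.1113, 0.6074, -0.0000], ω = ẑ
J2: z=[0.2079, 0.9781, 0.0000] o=[0.3326, -0.0707, 0.4200] → [-0.9045, 0.1923, -0.2772, 0.2079, 0.9781, 0.0000]
J3: z=[0.5327, -0.1132, -0.8387] o=[0.5705, -0.1213, 0.5779] → [0.1309, 0.5458, 0.0095, 0.5327, -0.1132, -0.8387]
J4: z=[-0.3606, -0.9269, -0.1039] o=[0.2556, 0.0666, -0.0051] → [0.4446, -0.2167, 0.3902, -0.3606, -0.9269, -0.1039]
q̇ = J⁺·V = [0.1840, 0.7310, 0.7780, -0.4280]

0.1840 0.7310 0.7780 -0.4280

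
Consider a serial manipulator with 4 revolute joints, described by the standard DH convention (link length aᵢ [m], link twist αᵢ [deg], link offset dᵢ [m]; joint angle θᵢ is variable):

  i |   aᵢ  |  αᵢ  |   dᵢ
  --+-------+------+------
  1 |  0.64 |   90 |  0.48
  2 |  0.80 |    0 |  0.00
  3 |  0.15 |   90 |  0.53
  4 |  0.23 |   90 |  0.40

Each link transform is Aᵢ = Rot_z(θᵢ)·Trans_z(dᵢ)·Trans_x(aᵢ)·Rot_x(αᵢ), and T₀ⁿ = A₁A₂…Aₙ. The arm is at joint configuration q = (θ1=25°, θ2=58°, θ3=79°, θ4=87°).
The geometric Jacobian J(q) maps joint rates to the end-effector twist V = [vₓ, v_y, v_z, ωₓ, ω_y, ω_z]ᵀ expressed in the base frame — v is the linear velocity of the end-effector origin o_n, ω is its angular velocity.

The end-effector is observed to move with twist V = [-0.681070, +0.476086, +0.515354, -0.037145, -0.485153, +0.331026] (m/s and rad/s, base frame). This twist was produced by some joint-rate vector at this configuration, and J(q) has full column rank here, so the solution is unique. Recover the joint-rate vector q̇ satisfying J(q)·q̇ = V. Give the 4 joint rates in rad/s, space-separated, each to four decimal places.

0.5870 0.9320 -0.5080 -0.3500

o_n = [1.4251, -0.1737, 1.5615]
J₁: ẑ×o_n = [0.1737, 1.4251, -0.0000], ω = ẑ
J2: z=[0.4226, -0.9063, 0.0000] o=[0.5800, 0.2705, 0.4800] → [-0.9802, -0.4571, 0.5782, 0.4226, -0.9063, 0.0000]
J3: z=[0.4226, -0.9063, 0.0000] o=[0.9643, 0.4496, 1.1584] → [-0.3653, -0.1703, 0.1543, 0.4226, -0.9063, 0.0000]
J4: z=[0.6181, 0.2882, 0.7314] o=[1.0888, -0.0771, 1.2607] → [0.1573, 0.0601, -0.1566, 0.6181, 0.2882, 0.7314]
q̇ = J⁺·V = [0.5870, 0.9320, -0.5080, -0.3500]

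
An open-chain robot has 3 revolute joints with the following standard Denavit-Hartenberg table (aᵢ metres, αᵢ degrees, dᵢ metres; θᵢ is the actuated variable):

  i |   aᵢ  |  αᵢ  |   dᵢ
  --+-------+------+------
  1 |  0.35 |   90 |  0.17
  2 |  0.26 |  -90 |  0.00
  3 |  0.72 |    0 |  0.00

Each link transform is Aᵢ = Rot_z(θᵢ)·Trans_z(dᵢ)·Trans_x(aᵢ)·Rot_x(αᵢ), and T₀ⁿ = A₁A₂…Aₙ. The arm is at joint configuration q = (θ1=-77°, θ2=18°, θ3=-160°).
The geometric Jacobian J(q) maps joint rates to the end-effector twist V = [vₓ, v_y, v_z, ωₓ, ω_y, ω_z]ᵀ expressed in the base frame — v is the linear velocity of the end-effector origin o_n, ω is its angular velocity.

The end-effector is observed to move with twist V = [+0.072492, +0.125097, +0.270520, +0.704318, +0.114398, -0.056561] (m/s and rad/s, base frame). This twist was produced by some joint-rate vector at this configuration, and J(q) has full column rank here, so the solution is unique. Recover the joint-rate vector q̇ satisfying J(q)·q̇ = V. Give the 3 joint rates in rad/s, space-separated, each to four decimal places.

o_n = [-0.2503, -0.0104, 0.0413]
J₁: ẑ×o_n = [0.0104, -0.2503, 0.0000], ω = ẑ
J2: z=[-0.9744, -0.2250, 0.0000] o=[0.0787, -0.3410, 0.1700] → [0.0290, -0.1254, -0.3962, -0.9744, -0.2250, 0.0000]
J3: z=[-0.0695, 0.3011, 0.9511] o=[0.1344, -0.5820, 0.2503] → [-0.6066, -0.3804, 0.0761, -0.0695, 0.3011, 0.9511]
q̇ = J⁺·V = [0.0880, -0.7120, -0.1520]

0.0880 -0.7120 -0.1520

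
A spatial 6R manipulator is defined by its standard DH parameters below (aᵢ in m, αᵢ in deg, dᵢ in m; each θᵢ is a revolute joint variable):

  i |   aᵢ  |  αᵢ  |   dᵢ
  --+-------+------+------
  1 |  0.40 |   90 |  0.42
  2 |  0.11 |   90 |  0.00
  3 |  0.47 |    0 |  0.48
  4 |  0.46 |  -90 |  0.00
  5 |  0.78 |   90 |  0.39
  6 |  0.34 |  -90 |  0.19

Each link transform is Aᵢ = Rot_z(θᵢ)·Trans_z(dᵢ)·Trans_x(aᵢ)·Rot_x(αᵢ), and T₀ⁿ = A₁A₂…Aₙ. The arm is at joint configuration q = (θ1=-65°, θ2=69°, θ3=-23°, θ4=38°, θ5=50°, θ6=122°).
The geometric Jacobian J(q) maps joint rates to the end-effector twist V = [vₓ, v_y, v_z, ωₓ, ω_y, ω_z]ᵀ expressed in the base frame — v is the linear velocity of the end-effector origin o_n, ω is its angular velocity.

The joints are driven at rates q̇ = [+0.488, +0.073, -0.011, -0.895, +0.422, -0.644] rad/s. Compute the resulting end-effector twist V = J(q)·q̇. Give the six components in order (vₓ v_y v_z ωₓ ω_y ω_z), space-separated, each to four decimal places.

1.0817 0.2801 0.8962 -0.9294 1.1579 0.4142

o_n = [-0.2340, -1.2211, 1.6053]
J₁: ẑ×o_n = [1.2211, -0.2340, 0.0000], ω = ẑ
J2: z=[-0.9063, -0.4226, 0.0000] o=[0.1690, -0.3625, 0.4200] → [-0.5009, 1.0743, 0.6078, -0.9063, -0.4226, 0.0000]
J3: z=[0.3945, -0.8461, -0.3584] o=[0.1857, -0.3983, 0.5227] → [-1.2109, -0.2768, -0.6797, 0.3945, -0.8461, -0.3584]
J4: z=[0.3945, -0.8461, -0.3584] o=[0.6071, -0.8673, 0.7546] → [-0.8466, -0.0343, -0.8512, 0.3945, -0.8461, -0.3584]
J5: z=[-0.9146, -0.3242, -0.2416] o=[0.5664, -1.0619, 1.1694] → [-0.1798, 0.5921, -0.1139, -0.9146, -0.3242, -0.2416]
J6: z=[0.1860, -0.8680, 0.4604] o=[-0.0703, -0.8949, 1.7414] → [0.2683, -0.0501, -0.2028, 0.1860, -0.8680, 0.4604]
V = J·q̇ = [1.0817, 0.2801, 0.8962, -0.9294, 1.1579, 0.4142]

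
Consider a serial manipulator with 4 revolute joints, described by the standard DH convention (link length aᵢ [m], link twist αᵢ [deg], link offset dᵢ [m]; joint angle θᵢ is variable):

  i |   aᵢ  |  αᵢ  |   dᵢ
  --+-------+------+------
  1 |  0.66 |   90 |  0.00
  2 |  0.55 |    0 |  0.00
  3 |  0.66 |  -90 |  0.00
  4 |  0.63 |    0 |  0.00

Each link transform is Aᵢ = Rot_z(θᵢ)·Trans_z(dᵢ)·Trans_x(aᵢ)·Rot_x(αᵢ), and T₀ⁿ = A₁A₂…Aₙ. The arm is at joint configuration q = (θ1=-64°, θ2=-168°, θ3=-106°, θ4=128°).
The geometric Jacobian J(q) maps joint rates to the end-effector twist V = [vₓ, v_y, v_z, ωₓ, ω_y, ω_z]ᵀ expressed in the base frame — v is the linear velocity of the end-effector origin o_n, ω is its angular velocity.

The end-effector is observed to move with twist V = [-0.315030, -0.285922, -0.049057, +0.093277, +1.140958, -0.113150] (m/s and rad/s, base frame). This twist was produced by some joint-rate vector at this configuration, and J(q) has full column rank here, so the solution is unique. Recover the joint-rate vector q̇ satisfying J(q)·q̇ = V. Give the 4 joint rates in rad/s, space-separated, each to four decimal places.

o_n = [0.5080, 0.0909, 0.1571]
J₁: ẑ×o_n = [-0.0909, 0.5080, 0.0000], ω = ẑ
J2: z=[-0.8988, -0.4384, 0.0000] o=[0.2893, -0.5932, 0.0000] → [-0.0689, 0.1412, -0.5190, -0.8988, -0.4384, 0.0000]
J3: z=[-0.8988, -0.4384, 0.0000] o=[0.0535, -0.1097, -0.1144] → [-0.1190, 0.2440, 0.0190, -0.8988, -0.4384, 0.0000]
J4: z=[-0.4373, 0.8966, 0.0698] o=[0.0737, -0.1510, 0.5440] → [-0.3638, -0.1389, -0.4952, -0.4373, 0.8966, 0.0698]
q̇ = J⁺·V = [-0.1820, -0.8380, 0.2540, 0.9870]

-0.1820 -0.8380 0.2540 0.9870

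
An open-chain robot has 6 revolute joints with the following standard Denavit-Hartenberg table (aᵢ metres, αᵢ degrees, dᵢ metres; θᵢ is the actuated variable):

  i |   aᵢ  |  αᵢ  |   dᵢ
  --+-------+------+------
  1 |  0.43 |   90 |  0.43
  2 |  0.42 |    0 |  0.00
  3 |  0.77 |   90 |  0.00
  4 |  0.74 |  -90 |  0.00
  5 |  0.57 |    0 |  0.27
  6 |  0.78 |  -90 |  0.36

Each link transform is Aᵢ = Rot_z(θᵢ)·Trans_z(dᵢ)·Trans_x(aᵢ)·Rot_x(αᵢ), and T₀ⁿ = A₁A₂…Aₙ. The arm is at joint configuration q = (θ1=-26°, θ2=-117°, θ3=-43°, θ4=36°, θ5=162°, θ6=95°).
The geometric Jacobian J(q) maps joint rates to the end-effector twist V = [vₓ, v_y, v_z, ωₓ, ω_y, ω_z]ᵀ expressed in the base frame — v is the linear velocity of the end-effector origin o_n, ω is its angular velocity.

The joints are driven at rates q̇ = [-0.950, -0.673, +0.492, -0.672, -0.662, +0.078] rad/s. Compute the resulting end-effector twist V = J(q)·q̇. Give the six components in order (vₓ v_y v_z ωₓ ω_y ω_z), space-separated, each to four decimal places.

-0.4106 0.5241 -0.2276 0.2031 0.6280 -1.6989

o_n = [-0.5465, -0.3152, 0.4615]
J₁: ẑ×o_n = [0.3152, -0.5465, 0.0000], ω = ẑ
J2: z=[-0.4384, -0.8988, 0.0000] o=[0.3865, -0.1885, 0.4300] → [-0.0283, 0.0138, -0.7830, -0.4384, -0.8988, 0.0000]
J3: z=[-0.4384, -0.8988, 0.0000] o=[0.2151, -0.1049, 0.0558] → [-0.3647, 0.1779, -0.5923, -0.4384, -0.8988, 0.0000]
J4: z=[-0.3074, 0.1499, 0.9397] o=[-0.4352, 0.2123, -0.2076] → [0.5960, 0.1011, 0.1788, -0.3074, 0.1499, 0.9397]
J5: z=[0.1418, -0.9693, 0.2010] o=[-1.1315, 0.0679, -0.4123] → [-0.7700, -0.0063, 0.5127, 0.1418, -0.9693, 0.2010]
J6: z=[0.1418, -0.9693, 0.2010] o=[-0.5290, -0.1144, -0.3736] → [-0.7691, -0.1219, -0.0454, 0.1418, -0.9693, 0.2010]
V = J·q̇ = [-0.4106, 0.5241, -0.2276, 0.2031, 0.6280, -1.6989]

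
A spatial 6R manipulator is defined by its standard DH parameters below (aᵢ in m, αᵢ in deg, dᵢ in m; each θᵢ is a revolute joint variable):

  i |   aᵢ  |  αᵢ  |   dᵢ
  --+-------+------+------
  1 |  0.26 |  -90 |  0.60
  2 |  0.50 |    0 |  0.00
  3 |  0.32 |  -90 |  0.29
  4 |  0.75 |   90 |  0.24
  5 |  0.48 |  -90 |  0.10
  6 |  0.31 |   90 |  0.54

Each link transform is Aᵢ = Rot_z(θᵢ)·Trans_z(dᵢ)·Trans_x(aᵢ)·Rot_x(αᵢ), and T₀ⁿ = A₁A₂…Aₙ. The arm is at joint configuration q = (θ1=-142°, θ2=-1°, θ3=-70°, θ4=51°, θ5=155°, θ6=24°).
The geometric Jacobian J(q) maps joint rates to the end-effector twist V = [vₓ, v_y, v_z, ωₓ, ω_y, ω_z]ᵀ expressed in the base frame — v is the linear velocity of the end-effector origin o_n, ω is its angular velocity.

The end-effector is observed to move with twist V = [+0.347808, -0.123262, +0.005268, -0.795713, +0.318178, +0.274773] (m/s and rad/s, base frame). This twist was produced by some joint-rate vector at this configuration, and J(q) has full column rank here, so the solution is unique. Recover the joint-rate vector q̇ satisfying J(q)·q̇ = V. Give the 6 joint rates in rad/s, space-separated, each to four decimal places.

o_n = [-0.4531, -0.8687, 0.7672]
J₁: ẑ×o_n = [0.8687, -0.4531, 0.0000], ω = ẑ
J2: z=[0.6157, -0.7880, 0.0000] o=[-0.2049, -0.1601, 0.6000] → [-0.1318, -0.1029, -0.6318, 0.6157, -0.7880, 0.0000]
J3: z=[0.6157, -0.7880, 0.0000] o=[-0.5988, -0.4679, 0.6087] → [-0.1249, -0.0976, -0.1319, 0.6157, -0.7880, 0.0000]
J4: z=[-0.7451, -0.5821, -0.3256] o=[-0.5024, -0.7605, 0.9113] → [0.0486, -0.1234, 0.1093, -0.7451, -0.5821, -0.3256]
J5: z=[0.1881, -0.6517, 0.7348] o=[-1.1611, -0.5355, 1.2794] → [0.5786, 0.6166, 0.3988, 0.1881, -0.6517, 0.7348]
J6: z=[0.9457, 0.3221, 0.0436] o=[-1.0151, -0.9303, 1.0280] → [-0.0867, 0.2711, -0.1228, 0.9457, 0.3221, 0.0436]
q̇ = J⁺·V = [0.2170, 0.3220, -0.9410, -0.0770, 0.0750, -0.5140]

0.2170 0.3220 -0.9410 -0.0770 0.0750 -0.5140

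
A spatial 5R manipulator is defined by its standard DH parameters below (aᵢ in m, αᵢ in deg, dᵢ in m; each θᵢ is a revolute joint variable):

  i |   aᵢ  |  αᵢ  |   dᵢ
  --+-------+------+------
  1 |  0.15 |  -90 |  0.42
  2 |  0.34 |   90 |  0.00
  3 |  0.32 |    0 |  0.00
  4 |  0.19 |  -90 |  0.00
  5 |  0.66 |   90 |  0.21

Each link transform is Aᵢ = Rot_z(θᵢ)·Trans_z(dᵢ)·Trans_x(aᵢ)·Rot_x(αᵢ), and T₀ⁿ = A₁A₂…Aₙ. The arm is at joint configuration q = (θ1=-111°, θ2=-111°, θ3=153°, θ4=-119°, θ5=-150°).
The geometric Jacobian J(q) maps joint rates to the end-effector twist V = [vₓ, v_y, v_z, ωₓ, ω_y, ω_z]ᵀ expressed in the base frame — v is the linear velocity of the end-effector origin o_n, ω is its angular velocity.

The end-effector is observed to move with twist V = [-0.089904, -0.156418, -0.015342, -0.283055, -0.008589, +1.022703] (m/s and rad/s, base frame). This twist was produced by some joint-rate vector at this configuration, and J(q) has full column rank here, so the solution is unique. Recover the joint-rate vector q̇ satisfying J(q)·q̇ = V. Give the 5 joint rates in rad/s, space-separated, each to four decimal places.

0.6800 0.1550 0.0620 -0.2870 -0.5020

o_n = [0.1070, -0.0172, -0.0520]
J₁: ẑ×o_n = [0.0172, 0.1070, -0.0000], ω = ẑ
J2: z=[0.9336, -0.3584, 0.0000] o=[-0.0538, -0.1400, 0.4200] → [0.1691, 0.4406, 0.1723, 0.9336, -0.3584, 0.0000]
J3: z=[0.3346, 0.8716, -0.3584] o=[-0.0101, -0.0263, 0.7374] → [-0.6848, 0.2222, -0.0990, 0.3346, 0.8716, -0.3584]
J4: z=[0.3346, 0.8716, -0.3584] o=[0.0889, -0.1737, 0.4712] → [-0.3999, 0.1686, 0.0367, 0.3346, 0.8716, -0.3584]
J5: z=[0.7022, -0.4842, -0.5221] o=[0.2083, -0.1591, 0.6183] → [0.3986, 0.5236, 0.0506, 0.7022, -0.4842, -0.5221]
q̇ = J⁺·V = [0.6800, 0.1550, 0.0620, -0.2870, -0.5020]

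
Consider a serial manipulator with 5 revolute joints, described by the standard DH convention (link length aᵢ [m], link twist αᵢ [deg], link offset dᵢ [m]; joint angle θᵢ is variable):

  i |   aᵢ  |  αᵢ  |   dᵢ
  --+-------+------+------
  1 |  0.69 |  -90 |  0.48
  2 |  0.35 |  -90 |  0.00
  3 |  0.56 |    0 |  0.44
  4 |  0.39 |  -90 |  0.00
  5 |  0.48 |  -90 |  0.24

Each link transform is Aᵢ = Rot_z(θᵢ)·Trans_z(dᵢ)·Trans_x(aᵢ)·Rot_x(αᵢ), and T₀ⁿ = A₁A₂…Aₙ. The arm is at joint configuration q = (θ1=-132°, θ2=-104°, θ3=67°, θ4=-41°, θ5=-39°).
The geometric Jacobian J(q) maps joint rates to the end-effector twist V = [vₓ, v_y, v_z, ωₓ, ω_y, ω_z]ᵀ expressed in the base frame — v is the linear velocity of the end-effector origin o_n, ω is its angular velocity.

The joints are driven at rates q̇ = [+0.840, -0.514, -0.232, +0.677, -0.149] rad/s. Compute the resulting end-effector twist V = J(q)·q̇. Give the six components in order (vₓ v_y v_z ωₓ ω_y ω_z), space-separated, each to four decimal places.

o_n = [-1.5494, -0.1281, 1.7748]
J₁: ẑ×o_n = [0.1281, -1.5494, 0.0000], ω = ẑ
J2: z=[0.7431, -0.6691, 0.0000] o=[-0.4617, -0.5128, 0.4800] → [-0.8664, -0.9622, -0.4420, 0.7431, -0.6691, 0.0000]
J3: z=[-0.6493, -0.7211, 0.2419] o=[-0.4050, -0.4498, 0.8196] → [-0.7666, 0.3433, -1.0340, -0.6493, -0.7211, 0.2419]
J4: z=[-0.6493, -0.7211, 0.2419] o=[-1.0384, -0.3829, 1.1384] → [-0.5205, 0.2896, -0.5339, -0.6493, -0.7211, 0.2419]
J5: z=[-0.7389, 0.5226, -0.4253] o=[-1.1087, -0.2054, 1.4785] → [0.1877, 0.4064, 0.1732, -0.7389, 0.5226, -0.4253]
V = J·q̇ = [0.3504, -0.7511, 0.0798, -0.5608, -0.0548, 1.0110]

0.3504 -0.7511 0.0798 -0.5608 -0.0548 1.0110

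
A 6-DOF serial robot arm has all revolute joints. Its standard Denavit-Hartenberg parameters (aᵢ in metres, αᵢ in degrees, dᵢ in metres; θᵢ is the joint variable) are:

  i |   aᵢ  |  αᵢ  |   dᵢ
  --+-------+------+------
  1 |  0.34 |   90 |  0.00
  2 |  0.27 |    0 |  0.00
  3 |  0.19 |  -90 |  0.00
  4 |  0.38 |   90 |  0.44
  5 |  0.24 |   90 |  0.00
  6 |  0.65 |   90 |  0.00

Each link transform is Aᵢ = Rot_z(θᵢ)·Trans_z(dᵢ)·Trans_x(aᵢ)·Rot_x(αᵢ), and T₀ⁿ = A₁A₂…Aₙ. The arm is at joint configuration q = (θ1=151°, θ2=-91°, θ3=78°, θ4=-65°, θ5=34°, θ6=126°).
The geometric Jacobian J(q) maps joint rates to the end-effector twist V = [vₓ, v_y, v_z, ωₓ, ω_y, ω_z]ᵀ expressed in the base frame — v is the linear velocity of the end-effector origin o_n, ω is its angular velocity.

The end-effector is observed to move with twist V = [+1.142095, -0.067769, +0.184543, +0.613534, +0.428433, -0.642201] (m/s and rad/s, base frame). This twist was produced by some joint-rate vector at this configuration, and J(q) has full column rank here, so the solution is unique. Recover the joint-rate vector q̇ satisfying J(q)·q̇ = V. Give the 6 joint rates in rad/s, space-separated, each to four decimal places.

o_n = [0.0086, 0.5211, 0.1209]
J₁: ẑ×o_n = [-0.5211, 0.0086, 0.0000], ω = ẑ
J2: z=[0.4848, 0.8746, 0.0000] o=[-0.2974, 0.1648, 0.0000] → [0.1057, -0.0586, -0.0949, 0.4848, 0.8746, 0.0000]
J3: z=[0.4848, 0.8746, 0.0000] o=[-0.2932, 0.1626, -0.2700] → [0.3419, -0.1895, -0.0902, 0.4848, 0.8746, 0.0000]
J4: z=[-0.1967, 0.1091, 0.9744] o=[-0.4552, 0.2523, -0.3127] → [-0.2146, 0.5372, -0.1035, -0.1967, 0.1091, 0.9744]
J5: z=[0.9772, -0.0585, 0.2039] o=[-0.5116, 0.6774, 0.0799] → [0.0295, 0.0660, -0.1223, 0.9772, -0.0585, 0.2039]
J6: z=[0.2074, 0.4645, -0.8610] o=[-0.5223, 0.8894, 0.1917] → [-0.3501, -0.4423, -0.3230, 0.2074, 0.4645, -0.8610]
q̇ = J⁺·V = [-0.8950, 0.1550, 0.8200, -0.4710, 0.2140, -0.7760]

-0.8950 0.1550 0.8200 -0.4710 0.2140 -0.7760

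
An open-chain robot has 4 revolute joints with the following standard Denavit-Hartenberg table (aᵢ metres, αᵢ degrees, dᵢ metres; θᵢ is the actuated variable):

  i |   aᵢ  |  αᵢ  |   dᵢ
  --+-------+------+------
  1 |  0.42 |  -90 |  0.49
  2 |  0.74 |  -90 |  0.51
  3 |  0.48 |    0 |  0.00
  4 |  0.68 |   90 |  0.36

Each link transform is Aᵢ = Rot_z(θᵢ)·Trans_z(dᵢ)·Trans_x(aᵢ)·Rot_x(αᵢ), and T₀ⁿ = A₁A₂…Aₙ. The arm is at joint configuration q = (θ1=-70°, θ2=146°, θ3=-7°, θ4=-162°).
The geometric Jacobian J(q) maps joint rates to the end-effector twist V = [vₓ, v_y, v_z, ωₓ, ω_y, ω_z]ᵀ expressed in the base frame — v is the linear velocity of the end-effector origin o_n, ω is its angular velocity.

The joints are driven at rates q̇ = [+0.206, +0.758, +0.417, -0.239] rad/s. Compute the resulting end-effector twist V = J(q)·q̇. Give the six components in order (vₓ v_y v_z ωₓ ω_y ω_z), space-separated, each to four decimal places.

-0.1857 0.1342 0.4710 0.6782 0.3528 0.3536

o_n = [0.5753, 0.4609, 0.4815]
J₁: ẑ×o_n = [-0.4609, 0.5753, 0.0000], ω = ẑ
J2: z=[0.9397, 0.3420, 0.0000] o=[0.1436, -0.3947, 0.4900] → [-0.0029, 0.0080, 0.6564, 0.9397, 0.3420, 0.0000]
J3: z=[-0.1913, 0.5255, 0.8290] o=[0.4131, 0.3562, 0.0762] → [0.1262, 0.2120, -0.1053, -0.1913, 0.5255, 0.8290]
J4: z=[-0.1913, 0.5255, 0.8290] o=[0.3329, 0.7474, -0.1902] → [0.5905, 0.3294, -0.0726, -0.1913, 0.5255, 0.8290]
V = J·q̇ = [-0.1857, 0.1342, 0.4710, 0.6782, 0.3528, 0.3536]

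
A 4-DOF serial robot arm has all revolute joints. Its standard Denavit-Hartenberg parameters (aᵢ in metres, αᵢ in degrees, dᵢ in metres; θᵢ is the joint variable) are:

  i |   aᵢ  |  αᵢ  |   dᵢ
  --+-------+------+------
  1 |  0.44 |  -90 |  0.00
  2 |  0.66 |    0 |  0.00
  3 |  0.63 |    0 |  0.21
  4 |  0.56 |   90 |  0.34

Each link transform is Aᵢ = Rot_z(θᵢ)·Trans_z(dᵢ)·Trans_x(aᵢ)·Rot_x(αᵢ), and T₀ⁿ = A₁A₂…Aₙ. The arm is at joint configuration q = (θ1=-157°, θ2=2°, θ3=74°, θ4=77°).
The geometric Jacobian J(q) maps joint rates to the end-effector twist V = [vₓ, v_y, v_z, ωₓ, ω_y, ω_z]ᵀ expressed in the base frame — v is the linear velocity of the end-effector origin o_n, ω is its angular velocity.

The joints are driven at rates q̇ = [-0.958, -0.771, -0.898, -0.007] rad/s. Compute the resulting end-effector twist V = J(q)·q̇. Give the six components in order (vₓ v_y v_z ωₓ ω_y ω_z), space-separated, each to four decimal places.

o_n = [-0.4783, -0.8005, -0.8886]
J₁: ẑ×o_n = [0.8005, -0.4783, 0.0000], ω = ẑ
J2: z=[0.3907, -0.9205, 0.0000] o=[-0.4050, -0.1719, 0.0000] → [0.8179, 0.3472, -0.3130, 0.3907, -0.9205, 0.0000]
J3: z=[0.3907, -0.9205, 0.0000] o=[-1.0122, -0.4296, -0.0230] → [0.7967, 0.3382, 0.3466, 0.3907, -0.9205, 0.0000]
J4: z=[0.3907, -0.9205, 0.0000] o=[-1.0704, -0.6825, -0.6343] → [0.2340, 0.0993, 0.4990, 0.3907, -0.9205, 0.0000]
V = J·q̇ = [-2.1146, -0.1139, -0.0733, -0.6549, 1.5428, -0.9580]

-2.1146 -0.1139 -0.0733 -0.6549 1.5428 -0.9580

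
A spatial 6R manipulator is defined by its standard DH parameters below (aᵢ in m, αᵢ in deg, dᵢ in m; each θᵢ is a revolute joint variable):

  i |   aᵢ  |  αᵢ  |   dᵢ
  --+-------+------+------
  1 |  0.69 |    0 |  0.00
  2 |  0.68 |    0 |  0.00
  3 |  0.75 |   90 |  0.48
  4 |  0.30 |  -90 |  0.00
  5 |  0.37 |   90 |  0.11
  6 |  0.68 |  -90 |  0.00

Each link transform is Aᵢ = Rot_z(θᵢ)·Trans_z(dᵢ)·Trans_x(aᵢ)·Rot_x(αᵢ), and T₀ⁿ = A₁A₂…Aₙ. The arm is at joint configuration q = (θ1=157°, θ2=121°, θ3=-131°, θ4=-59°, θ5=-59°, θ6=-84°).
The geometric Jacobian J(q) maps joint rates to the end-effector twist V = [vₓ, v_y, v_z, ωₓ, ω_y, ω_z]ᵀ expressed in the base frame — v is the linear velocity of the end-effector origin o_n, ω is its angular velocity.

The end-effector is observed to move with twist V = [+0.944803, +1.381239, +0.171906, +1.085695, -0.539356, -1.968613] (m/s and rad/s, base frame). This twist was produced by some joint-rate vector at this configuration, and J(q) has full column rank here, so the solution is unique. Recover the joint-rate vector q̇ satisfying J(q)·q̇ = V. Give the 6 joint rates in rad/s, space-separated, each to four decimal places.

-0.8990 -0.7140 -0.4280 -0.2710 -0.9950 0.7960

o_n = [-0.7842, 0.2053, -0.2635]
J₁: ẑ×o_n = [-0.2053, -0.7842, 0.0000], ω = ẑ
J2: z=[0.0000, 0.0000, 1.0000] o=[-0.6351, 0.2696, 0.0000] → [0.0643, -0.1491, 0.0000, 0.0000, 0.0000, 1.0000]
J3: z=[0.0000, 0.0000, 1.0000] o=[-0.5405, -0.4038, 0.0000] → [-0.6091, -0.2437, 0.0000, 0.0000, 0.0000, 1.0000]
J4: z=[0.5446, 0.8387, 0.0000] o=[-1.1695, 0.0047, 0.4800] → [-0.6236, 0.4050, -0.2139, 0.5446, 0.8387, 0.0000]
J5: z=[-0.7189, 0.4668, 0.5150] o=[-1.2991, 0.0889, 0.2228] → [-0.2870, -0.0845, -0.3241, -0.7189, 0.4668, 0.5150]
J6: z=[0.6508, 0.1915, 0.7347] o=[-1.2878, 0.4596, 0.1162] → [0.1142, 0.6170, -0.2619, 0.6508, 0.1915, 0.7347]
q̇ = J⁺·V = [-0.8990, -0.7140, -0.4280, -0.2710, -0.9950, 0.7960]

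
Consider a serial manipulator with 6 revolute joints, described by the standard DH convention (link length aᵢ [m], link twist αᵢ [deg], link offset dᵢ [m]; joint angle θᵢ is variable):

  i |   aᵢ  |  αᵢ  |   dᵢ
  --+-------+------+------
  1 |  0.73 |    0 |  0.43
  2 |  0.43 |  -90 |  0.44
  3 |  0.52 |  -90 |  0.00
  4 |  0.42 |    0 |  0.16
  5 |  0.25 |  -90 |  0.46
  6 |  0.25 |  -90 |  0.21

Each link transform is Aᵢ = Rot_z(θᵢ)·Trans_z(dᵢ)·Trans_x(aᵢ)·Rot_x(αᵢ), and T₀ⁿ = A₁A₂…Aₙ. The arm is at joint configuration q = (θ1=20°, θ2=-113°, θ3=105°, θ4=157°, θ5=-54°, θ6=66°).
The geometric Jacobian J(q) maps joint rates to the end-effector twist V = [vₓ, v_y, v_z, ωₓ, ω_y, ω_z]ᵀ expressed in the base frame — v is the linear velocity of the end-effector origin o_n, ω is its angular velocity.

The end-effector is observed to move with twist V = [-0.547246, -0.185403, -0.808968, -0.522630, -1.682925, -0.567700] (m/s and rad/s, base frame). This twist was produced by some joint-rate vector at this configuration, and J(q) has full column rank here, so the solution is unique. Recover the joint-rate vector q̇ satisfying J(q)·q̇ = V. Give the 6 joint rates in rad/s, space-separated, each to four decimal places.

o_n = [0.2223, 0.1832, 1.1166]
J₁: ẑ×o_n = [-0.1832, 0.2223, 0.0000], ω = ẑ
J2: z=[0.0000, 0.0000, 1.0000] o=[0.6860, 0.2497, 0.4300] → [0.0665, -0.4637, 0.0000, 0.0000, 0.0000, 1.0000]
J3: z=[0.9986, -0.0523, 0.0000] o=[0.6635, -0.1797, 0.8700] → [-0.0129, -0.2462, 0.3394, 0.9986, -0.0523, 0.0000]
J4: z=[0.0506, 0.9646, 0.2588] o=[0.6705, -0.0453, 0.3677] → [0.6632, -0.1539, 0.4439, 0.0506, 0.9646, 0.2588]
J5: z=[0.0506, 0.9646, 0.2588] o=[0.5095, 0.0177, 0.7826] → [0.2793, -0.0912, 0.2854, 0.0506, 0.9646, 0.2588]
J6: z=[0.2114, -0.2636, 0.9412] o=[0.2887, 0.4596, 0.9559] → [0.2178, -0.0965, -0.0759, 0.2114, -0.2636, 0.9412]
q̇ = J⁺·V = [-0.9470, 0.6120, -0.4840, -0.8820, -0.8280, 0.2230]

-0.9470 0.6120 -0.4840 -0.8820 -0.8280 0.2230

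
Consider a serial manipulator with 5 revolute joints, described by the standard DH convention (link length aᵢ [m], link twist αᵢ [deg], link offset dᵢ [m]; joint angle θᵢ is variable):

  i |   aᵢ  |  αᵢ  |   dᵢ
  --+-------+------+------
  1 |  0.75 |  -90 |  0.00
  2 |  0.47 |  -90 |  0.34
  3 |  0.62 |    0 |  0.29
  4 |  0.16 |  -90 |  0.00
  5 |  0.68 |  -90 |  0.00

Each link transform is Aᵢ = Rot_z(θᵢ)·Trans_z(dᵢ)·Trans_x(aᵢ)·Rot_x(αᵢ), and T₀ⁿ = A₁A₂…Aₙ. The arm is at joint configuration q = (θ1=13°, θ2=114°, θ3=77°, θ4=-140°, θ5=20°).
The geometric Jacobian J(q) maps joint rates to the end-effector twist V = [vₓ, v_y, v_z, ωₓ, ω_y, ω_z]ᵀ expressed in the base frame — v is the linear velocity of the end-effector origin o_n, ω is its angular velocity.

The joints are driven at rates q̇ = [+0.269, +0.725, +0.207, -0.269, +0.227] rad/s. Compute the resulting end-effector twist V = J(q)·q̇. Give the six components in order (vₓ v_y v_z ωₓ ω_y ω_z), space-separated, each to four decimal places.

-0.5289 -0.0935 0.4422 -0.1649 0.6002 0.0590

o_n = [0.1936, 0.5043, -0.8648]
J₁: ẑ×o_n = [-0.5043, 0.1936, 0.0000], ω = ẑ
J2: z=[-0.2250, 0.9744, 0.0000] o=[0.7308, 0.1687, 0.0000] → [-0.8426, -0.1945, 0.4479, -0.2250, 0.9744, 0.0000]
J3: z=[-0.8901, -0.2055, 0.4067] o=[0.4680, 0.4570, -0.4294] → [0.0703, -0.4992, -0.0985, -0.8901, -0.2055, 0.4067]
J4: z=[-0.8901, -0.2055, 0.4067] o=[0.2905, -0.2040, -0.4388] → [-0.2005, -0.4186, -0.6504, -0.8901, -0.2055, 0.4067]
J5: z=[-0.2510, -0.5239, -0.8140] o=[0.2297, -0.0717, -0.5052] → [0.6572, -0.0609, -0.1634, -0.2510, -0.5239, -0.8140]
V = J·q̇ = [-0.5289, -0.0935, 0.4422, -0.1649, 0.6002, 0.0590]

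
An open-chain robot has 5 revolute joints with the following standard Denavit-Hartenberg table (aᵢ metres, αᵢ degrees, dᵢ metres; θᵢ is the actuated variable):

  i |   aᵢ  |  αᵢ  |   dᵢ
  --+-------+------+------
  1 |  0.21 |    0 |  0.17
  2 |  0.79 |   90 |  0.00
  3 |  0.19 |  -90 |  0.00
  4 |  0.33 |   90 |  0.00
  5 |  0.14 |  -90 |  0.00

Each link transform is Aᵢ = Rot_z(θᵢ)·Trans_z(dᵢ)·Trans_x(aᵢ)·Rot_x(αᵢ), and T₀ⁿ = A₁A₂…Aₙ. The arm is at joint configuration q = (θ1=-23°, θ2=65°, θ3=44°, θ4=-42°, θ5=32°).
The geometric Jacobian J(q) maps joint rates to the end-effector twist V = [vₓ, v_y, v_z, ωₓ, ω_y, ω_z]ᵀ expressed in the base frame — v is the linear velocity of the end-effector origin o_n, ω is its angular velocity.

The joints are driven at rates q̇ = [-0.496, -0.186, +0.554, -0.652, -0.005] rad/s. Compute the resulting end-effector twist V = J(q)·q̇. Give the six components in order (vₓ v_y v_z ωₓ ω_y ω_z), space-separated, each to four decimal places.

o_n = [1.2228, 0.4409, 0.5870]
J₁: ẑ×o_n = [-0.4409, 1.2228, 0.0000], ω = ẑ
J2: z=[0.0000, 0.0000, 1.0000] o=[0.1933, -0.0821, 0.1700] → [-0.5230, 1.0295, 0.0000, 0.0000, 0.0000, 1.0000]
J3: z=[0.6691, -0.7431, 0.0000] o=[0.7804, 0.4466, 0.1700] → [-0.3099, -0.2790, 0.3250, 0.6691, -0.7431, 0.0000]
J4: z=[-0.5162, -0.4648, 0.7193] o=[0.8820, 0.5380, 0.3020] → [-0.0626, 0.3923, 0.2086, -0.5162, -0.4648, 0.7193]
J5: z=[0.1396, -0.8743, -0.4648] o=[1.1608, 0.4920, 0.4723] → [-0.1240, -0.0448, 0.0471, 0.1396, -0.8743, -0.4648]
V = J·q̇ = [0.1857, -1.2082, 0.0438, 0.7066, -0.1043, -1.1487]

0.1857 -1.2082 0.0438 0.7066 -0.1043 -1.1487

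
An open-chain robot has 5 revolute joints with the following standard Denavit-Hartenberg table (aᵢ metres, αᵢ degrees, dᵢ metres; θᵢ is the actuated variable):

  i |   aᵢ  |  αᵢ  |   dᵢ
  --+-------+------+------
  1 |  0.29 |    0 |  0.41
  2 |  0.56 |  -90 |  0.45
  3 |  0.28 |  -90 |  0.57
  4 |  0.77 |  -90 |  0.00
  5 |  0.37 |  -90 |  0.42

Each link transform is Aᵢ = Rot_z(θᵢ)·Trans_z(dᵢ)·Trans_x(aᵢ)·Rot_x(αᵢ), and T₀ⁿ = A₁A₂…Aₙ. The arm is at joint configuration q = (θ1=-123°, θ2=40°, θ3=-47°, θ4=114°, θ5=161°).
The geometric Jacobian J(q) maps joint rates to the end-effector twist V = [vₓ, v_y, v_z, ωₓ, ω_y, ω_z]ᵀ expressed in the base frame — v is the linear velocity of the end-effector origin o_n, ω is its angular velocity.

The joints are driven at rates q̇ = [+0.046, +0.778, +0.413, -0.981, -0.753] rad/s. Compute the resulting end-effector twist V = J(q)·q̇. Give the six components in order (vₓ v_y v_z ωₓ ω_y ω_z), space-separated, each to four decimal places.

o_n = [0.2311, -0.4822, 0.7413]
J₁: ẑ×o_n = [0.4822, 0.2311, -0.0000], ω = ẑ
J2: z=[0.0000, 0.0000, 1.0000] o=[-0.1579, -0.2432, 0.4100] → [0.2390, 0.3890, -0.0000, 0.0000, 0.0000, 1.0000]
J3: z=[0.9925, 0.1219, 0.0000] o=[-0.0897, -0.7990, 0.8600] → [-0.0145, 0.1178, 0.2754, 0.9925, 0.1219, 0.0000]
J4: z=[0.0891, -0.7259, -0.6820] o=[0.4993, -0.9191, 1.0648] → [0.5327, 0.2118, -0.1558, 0.0891, -0.7259, -0.6820]
J5: z=[0.3278, 0.6680, -0.6681] o=[-0.2249, -0.7928, 0.8357] → [0.1445, -0.2737, -0.2028, 0.3278, 0.6680, -0.6681]
V = J·q̇ = [-0.4293, 0.3603, 0.4192, 0.0757, 0.2595, 1.9961]

-0.4293 0.3603 0.4192 0.0757 0.2595 1.9961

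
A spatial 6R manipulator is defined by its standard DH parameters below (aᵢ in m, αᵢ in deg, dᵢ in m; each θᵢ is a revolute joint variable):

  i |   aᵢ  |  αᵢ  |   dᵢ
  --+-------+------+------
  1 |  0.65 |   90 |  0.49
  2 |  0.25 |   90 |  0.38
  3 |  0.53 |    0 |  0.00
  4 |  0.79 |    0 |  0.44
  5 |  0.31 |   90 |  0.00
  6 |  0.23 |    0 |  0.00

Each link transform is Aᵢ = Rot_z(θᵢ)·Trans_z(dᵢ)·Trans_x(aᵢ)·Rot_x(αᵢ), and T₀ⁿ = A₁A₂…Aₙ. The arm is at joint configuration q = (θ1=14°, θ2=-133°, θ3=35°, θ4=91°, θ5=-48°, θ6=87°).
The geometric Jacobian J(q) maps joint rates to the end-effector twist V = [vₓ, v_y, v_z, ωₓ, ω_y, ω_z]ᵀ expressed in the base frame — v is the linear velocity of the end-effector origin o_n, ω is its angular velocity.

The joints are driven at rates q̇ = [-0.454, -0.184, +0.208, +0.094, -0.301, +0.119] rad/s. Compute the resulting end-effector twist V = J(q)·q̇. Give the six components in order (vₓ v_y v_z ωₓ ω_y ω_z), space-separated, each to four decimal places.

-0.5274 -0.0360 0.3189 -0.1282 0.1832 -0.5384

o_n = [0.3620, -1.5980, 0.7370]
J₁: ẑ×o_n = [1.5980, 0.3620, -0.0000], ω = ẑ
J2: z=[0.2419, -0.9703, 0.0000] o=[0.6307, 0.1572, 0.4900] → [-0.2397, -0.0598, -0.6853, 0.2419, -0.9703, 0.0000]
J3: z=[-0.7096, -0.1769, 0.6820] o=[0.5572, -0.2527, 0.3072] → [0.8414, 0.1719, 0.9201, -0.7096, -0.1769, 0.6820]
J4: z=[-0.7096, -0.1769, 0.6820] o=[0.3434, -0.6193, -0.0104] → [0.5352, 0.5430, 0.6978, -0.7096, -0.1769, 0.6820]
J5: z=[-0.7096, -0.1769, 0.6820] o=[0.4931, -1.2407, 0.6293] → [0.2246, -0.0130, 0.2304, -0.7096, -0.1769, 0.6820]
J6: z=[-0.6976, 0.0404, -0.7154] o=[0.5238, -1.5455, 0.5822] → [-0.0313, 0.2237, 0.0431, -0.6976, 0.0404, -0.7154]
V = J·q̇ = [-0.5274, -0.0360, 0.3189, -0.1282, 0.1832, -0.5384]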